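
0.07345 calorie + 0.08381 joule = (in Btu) 0.0003707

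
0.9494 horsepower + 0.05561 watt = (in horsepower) 0.9495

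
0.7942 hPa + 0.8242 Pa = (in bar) 0.0008024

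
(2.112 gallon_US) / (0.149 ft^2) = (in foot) 1.895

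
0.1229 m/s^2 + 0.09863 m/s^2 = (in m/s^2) 0.2215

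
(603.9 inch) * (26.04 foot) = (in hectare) 0.01217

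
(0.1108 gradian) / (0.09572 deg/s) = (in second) 1.042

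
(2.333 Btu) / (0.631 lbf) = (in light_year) 9.269e-14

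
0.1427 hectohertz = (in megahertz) 1.427e-05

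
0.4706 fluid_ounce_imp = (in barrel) 8.41e-05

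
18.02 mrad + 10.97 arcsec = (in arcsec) 3728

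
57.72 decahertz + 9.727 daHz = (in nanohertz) 6.745e+11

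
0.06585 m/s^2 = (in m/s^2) 0.06585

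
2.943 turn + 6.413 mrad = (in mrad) 1.85e+04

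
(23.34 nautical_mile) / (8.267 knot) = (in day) 0.1176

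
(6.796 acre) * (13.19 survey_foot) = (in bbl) 6.955e+05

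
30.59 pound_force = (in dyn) 1.361e+07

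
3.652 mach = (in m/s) 1244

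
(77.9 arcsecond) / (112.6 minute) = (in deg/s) 3.203e-06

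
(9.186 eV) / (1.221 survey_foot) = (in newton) 3.955e-18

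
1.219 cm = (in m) 0.01219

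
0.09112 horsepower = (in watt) 67.95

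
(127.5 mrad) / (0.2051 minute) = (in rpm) 0.09894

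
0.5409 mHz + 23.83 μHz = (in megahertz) 5.647e-10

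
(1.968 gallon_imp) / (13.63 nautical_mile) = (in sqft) 3.815e-06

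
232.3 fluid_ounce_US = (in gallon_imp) 1.511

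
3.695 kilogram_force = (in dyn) 3.624e+06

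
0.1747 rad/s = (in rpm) 1.668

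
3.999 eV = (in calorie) 1.531e-19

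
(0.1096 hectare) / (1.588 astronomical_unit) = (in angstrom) 46.14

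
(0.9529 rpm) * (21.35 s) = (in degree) 122.1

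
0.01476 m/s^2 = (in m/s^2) 0.01476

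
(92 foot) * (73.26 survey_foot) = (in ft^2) 6740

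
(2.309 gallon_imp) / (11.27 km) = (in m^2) 9.314e-07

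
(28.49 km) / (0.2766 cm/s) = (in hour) 2861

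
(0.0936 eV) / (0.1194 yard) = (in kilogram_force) 1.401e-20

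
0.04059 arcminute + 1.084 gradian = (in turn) 0.002712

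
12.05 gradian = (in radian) 0.1893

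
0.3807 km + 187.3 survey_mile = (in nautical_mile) 163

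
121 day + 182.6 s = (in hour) 2904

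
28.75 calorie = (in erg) 1.203e+09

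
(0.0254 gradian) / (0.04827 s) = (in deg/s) 0.4736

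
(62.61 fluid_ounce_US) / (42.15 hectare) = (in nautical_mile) 2.372e-12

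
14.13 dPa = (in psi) 0.0002049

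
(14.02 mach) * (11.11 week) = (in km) 3.208e+07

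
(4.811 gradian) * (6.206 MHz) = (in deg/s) 2.687e+07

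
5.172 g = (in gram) 5.172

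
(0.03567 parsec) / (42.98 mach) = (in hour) 2.089e+07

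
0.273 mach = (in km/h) 334.6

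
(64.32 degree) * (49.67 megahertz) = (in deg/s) 3.195e+09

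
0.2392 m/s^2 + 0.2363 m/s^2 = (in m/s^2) 0.4755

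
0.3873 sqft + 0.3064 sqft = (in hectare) 6.445e-06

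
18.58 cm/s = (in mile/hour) 0.4156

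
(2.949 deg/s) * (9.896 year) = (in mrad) 1.606e+10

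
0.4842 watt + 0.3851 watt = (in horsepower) 0.001166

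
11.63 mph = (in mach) 0.01527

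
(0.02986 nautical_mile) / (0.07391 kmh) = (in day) 0.03118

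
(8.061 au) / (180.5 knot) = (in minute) 2.164e+08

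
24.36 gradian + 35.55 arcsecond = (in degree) 21.93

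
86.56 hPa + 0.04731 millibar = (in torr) 64.96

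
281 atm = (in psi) 4130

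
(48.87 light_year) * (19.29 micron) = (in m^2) 8.919e+12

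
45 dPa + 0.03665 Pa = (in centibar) 0.004537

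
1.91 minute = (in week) 0.0001895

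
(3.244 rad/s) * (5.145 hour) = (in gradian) 3.825e+06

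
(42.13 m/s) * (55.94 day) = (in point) 5.772e+11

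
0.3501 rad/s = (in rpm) 3.343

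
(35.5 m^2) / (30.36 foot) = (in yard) 4.195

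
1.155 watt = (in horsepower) 0.001549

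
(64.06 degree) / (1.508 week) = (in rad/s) 1.226e-06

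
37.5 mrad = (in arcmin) 128.9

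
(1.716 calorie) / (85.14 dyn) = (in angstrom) 8.433e+13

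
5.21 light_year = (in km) 4.929e+13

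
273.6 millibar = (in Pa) 2.736e+04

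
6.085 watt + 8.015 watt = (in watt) 14.1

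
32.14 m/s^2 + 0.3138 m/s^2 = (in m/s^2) 32.45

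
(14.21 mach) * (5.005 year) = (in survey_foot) 2.506e+12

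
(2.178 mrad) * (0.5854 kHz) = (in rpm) 12.18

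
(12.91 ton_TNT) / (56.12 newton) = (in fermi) 9.625e+23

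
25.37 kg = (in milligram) 2.537e+07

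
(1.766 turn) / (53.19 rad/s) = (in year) 6.615e-09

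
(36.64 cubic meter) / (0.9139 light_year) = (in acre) 1.047e-18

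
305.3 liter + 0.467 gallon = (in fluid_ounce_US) 1.038e+04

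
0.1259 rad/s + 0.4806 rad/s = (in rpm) 5.792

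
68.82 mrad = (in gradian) 4.381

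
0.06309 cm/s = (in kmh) 0.002271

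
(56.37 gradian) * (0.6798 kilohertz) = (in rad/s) 601.9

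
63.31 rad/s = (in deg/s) 3627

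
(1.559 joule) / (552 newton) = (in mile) 1.755e-06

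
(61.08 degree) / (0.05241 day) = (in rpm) 0.002248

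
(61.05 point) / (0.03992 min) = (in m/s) 0.008992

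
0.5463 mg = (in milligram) 0.5463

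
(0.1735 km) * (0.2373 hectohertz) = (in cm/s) 4.117e+05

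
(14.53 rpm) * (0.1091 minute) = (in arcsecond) 2.054e+06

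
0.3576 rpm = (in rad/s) 0.03745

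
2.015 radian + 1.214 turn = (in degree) 552.5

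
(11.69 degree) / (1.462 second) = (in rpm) 1.333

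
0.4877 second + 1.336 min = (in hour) 0.0224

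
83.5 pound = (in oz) 1336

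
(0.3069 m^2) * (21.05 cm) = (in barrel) 0.4063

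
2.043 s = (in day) 2.365e-05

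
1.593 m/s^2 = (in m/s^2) 1.593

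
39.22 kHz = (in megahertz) 0.03922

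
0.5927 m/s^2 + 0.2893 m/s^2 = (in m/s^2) 0.882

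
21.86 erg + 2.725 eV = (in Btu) 2.072e-09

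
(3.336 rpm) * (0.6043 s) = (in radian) 0.2111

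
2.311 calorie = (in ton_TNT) 2.311e-09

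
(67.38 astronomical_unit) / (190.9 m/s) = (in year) 1674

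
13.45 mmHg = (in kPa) 1.793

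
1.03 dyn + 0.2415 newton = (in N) 0.2415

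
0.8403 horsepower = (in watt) 626.6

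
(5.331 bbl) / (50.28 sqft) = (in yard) 0.1984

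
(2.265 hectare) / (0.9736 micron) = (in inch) 9.159e+11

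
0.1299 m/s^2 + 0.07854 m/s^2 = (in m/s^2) 0.2084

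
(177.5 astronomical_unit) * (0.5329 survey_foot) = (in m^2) 4.313e+12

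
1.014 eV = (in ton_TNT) 3.883e-29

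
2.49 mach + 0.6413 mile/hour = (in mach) 2.491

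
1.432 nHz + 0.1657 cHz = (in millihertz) 1.657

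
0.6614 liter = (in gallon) 0.1747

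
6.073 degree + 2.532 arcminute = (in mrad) 106.7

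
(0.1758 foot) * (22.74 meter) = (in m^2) 1.218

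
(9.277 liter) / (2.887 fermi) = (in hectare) 3.213e+08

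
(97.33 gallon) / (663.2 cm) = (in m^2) 0.05555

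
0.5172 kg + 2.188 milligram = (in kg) 0.5172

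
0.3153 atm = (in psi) 4.634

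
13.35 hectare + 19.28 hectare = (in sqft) 3.512e+06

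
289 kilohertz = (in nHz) 2.89e+14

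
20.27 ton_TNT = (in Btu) 8.038e+07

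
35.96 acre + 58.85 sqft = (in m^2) 1.455e+05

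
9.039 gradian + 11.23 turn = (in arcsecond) 1.458e+07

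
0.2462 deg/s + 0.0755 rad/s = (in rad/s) 0.0798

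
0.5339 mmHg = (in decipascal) 711.8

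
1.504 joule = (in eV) 9.387e+18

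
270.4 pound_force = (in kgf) 122.7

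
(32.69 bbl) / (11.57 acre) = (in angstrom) 1.11e+06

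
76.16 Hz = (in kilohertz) 0.07616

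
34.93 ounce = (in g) 990.2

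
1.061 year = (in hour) 9294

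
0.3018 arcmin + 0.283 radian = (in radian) 0.2831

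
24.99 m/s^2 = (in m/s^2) 24.99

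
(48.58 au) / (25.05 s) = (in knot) 5.639e+11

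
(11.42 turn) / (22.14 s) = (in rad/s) 3.241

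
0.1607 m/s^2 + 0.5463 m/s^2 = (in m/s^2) 0.707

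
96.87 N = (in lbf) 21.78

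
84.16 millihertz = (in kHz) 8.416e-05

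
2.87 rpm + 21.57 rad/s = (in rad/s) 21.87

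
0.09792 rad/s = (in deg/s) 5.61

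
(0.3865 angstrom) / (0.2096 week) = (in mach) 8.954e-19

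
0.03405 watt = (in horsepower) 4.566e-05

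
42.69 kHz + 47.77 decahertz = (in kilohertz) 43.17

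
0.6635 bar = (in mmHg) 497.7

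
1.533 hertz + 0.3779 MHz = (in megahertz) 0.3779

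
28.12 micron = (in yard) 3.075e-05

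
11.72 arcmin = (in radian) 0.003409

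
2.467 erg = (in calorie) 5.896e-08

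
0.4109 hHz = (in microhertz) 4.109e+07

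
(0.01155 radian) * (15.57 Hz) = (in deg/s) 10.3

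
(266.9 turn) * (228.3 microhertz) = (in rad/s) 0.3829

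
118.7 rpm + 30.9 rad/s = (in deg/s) 2483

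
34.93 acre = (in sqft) 1.522e+06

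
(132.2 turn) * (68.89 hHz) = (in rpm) 5.464e+07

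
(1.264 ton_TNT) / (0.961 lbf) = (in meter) 1.237e+09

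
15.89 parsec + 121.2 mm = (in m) 4.903e+17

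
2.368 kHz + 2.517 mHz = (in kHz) 2.368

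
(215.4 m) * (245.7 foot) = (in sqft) 1.736e+05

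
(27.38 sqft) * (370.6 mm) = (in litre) 942.7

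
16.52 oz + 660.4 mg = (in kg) 0.469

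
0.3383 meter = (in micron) 3.383e+05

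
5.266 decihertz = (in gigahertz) 5.266e-10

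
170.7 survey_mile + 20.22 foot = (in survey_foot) 9.013e+05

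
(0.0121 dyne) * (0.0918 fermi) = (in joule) 1.111e-23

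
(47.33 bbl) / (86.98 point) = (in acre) 0.0606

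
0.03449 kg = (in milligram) 3.449e+04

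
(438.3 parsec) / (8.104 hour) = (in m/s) 4.636e+14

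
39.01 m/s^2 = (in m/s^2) 39.01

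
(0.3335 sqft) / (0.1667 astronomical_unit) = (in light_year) 1.313e-28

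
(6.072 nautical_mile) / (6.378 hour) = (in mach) 0.001438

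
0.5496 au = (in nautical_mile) 4.439e+07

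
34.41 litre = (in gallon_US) 9.09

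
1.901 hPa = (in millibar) 1.901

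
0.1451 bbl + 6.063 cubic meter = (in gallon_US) 1608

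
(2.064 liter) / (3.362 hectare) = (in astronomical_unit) 4.104e-19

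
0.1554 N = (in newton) 0.1554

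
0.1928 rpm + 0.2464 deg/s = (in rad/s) 0.02449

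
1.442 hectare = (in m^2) 1.442e+04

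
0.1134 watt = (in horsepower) 0.0001521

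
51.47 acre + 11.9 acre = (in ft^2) 2.76e+06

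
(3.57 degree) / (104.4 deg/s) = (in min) 0.0005699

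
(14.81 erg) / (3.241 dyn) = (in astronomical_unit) 3.055e-13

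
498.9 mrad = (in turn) 0.0794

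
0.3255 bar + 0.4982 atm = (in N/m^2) 8.303e+04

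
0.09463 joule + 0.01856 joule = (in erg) 1.132e+06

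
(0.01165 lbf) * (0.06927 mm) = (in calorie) 8.58e-07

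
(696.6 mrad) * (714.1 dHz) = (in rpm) 475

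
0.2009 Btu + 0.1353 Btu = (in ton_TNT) 8.478e-08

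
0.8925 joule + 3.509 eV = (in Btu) 0.0008459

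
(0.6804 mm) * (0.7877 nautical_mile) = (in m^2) 0.9926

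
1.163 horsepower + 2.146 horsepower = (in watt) 2468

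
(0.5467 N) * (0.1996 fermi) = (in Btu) 1.034e-19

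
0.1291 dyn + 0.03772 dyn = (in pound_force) 3.75e-07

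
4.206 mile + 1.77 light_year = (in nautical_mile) 9.042e+12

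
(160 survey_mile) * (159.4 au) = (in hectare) 6.14e+14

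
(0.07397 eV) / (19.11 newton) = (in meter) 6.202e-22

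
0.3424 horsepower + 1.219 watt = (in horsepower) 0.344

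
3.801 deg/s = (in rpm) 0.6335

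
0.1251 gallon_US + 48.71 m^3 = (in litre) 4.871e+04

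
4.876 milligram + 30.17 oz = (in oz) 30.17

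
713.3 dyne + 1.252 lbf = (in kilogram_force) 0.5686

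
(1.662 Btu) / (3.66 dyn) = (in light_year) 5.064e-09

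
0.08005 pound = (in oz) 1.281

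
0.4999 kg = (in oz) 17.63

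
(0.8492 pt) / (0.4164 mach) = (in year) 6.7e-14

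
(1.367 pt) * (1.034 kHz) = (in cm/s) 49.86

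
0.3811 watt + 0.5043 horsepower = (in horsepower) 0.5048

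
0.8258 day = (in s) 7.135e+04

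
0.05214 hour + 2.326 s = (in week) 0.0003142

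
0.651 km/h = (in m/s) 0.1808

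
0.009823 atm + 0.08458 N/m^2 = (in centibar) 0.9954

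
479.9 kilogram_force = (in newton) 4706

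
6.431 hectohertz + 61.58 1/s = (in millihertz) 7.047e+05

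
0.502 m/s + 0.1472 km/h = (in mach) 0.001594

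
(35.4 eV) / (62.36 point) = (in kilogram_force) 2.629e-17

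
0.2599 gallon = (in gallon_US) 0.2599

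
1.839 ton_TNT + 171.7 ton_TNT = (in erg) 7.261e+18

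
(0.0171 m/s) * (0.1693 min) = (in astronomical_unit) 1.161e-12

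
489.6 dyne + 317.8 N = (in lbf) 71.45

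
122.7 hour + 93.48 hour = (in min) 1.297e+04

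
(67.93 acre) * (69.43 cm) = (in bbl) 1.201e+06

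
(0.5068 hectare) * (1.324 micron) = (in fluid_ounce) 226.9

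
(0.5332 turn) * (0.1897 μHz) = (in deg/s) 3.641e-05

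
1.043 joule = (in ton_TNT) 2.493e-10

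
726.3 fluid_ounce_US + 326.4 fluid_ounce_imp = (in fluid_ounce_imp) 1082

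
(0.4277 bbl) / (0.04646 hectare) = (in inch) 0.005762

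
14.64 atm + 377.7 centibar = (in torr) 1.396e+04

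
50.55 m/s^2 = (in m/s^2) 50.55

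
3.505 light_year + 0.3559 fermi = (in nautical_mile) 1.79e+13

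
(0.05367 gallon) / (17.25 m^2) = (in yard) 1.288e-05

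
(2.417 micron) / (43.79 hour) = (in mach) 4.503e-14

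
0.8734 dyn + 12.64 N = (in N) 12.64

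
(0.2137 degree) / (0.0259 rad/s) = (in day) 1.667e-06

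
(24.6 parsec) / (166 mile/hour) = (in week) 1.691e+10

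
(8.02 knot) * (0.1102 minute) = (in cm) 2728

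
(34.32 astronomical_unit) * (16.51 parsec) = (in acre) 6.463e+26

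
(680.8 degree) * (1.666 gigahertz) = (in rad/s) 1.98e+10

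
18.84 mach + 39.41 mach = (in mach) 58.25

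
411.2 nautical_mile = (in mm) 7.615e+08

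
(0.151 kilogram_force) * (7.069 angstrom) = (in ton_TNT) 2.502e-19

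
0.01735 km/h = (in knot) 0.009368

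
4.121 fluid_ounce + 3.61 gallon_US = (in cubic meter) 0.01379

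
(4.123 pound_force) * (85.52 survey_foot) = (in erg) 4.781e+09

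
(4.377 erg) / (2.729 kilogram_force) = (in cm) 1.636e-06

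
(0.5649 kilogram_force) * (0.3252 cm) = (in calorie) 0.004306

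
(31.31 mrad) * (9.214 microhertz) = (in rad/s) 2.885e-07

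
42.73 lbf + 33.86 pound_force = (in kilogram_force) 34.74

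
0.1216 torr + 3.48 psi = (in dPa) 2.401e+05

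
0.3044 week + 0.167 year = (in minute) 9.084e+04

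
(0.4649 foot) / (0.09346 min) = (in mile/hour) 0.05653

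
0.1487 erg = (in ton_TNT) 3.554e-18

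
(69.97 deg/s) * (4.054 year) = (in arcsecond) 3.22e+13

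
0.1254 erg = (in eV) 7.827e+10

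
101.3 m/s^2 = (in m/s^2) 101.3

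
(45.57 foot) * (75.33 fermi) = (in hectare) 1.046e-16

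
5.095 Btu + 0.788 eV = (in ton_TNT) 1.285e-06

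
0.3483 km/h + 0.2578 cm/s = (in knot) 0.1931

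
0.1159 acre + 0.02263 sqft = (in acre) 0.1159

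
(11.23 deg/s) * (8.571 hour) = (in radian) 6048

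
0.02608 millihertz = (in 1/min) 0.001565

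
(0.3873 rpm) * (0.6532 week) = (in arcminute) 5.508e+07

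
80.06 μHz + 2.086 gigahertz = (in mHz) 2.086e+12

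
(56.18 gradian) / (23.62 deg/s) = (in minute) 0.03568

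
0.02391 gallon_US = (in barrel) 0.0005693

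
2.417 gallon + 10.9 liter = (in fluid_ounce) 677.9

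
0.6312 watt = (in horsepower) 0.0008465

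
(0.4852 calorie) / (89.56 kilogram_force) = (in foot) 0.007583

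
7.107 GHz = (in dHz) 7.107e+10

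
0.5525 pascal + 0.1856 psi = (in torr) 9.602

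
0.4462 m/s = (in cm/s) 44.62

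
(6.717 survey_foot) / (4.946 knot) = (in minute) 0.01341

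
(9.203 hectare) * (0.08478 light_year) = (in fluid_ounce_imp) 2.598e+24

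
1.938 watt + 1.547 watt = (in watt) 3.485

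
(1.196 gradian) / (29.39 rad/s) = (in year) 2.027e-11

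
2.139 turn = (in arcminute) 4.62e+04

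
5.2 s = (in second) 5.2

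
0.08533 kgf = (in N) 0.8368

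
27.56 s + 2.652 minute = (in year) 5.92e-06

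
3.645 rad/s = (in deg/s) 208.8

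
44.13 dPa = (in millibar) 0.04413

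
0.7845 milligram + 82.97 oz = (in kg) 2.352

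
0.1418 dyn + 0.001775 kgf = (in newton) 0.01741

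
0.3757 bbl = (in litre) 59.73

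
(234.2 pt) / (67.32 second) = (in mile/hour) 0.002745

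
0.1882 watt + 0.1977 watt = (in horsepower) 0.0005175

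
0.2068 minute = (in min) 0.2068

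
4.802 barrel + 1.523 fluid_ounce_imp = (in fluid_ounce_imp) 2.687e+04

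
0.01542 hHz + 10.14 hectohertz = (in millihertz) 1.016e+06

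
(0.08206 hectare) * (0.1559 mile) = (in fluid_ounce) 6.962e+09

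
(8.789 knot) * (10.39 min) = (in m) 2819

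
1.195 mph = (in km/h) 1.923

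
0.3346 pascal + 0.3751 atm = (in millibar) 380.1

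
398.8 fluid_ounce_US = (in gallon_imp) 2.594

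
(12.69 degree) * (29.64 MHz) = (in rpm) 6.269e+07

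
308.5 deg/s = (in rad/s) 5.384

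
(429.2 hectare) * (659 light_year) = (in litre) 2.676e+28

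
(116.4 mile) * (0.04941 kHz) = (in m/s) 9.256e+06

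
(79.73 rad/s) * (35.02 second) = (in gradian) 1.778e+05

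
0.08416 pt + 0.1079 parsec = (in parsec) 0.1079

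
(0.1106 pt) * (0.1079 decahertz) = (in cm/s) 0.00421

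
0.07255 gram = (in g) 0.07255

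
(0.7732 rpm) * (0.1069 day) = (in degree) 4.285e+04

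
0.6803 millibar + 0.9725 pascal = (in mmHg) 0.5176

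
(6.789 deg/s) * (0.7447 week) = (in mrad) 5.337e+07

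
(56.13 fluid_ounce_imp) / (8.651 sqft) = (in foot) 0.00651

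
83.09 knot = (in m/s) 42.75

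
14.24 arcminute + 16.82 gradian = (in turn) 0.04271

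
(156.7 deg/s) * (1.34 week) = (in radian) 2.216e+06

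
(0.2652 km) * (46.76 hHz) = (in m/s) 1.24e+06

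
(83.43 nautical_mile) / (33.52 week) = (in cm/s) 0.7622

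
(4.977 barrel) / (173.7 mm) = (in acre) 0.001126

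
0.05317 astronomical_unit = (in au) 0.05317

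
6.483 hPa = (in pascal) 648.3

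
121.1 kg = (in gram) 1.211e+05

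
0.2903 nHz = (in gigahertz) 2.903e-19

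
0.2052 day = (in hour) 4.925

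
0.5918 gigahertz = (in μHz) 5.918e+14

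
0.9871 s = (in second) 0.9871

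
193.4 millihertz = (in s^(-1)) 0.1934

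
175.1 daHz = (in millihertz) 1.751e+06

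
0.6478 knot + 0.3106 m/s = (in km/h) 2.318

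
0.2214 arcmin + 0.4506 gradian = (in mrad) 7.142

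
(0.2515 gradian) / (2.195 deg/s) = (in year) 3.27e-09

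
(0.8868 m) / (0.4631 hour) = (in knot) 0.001034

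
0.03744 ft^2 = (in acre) 8.595e-07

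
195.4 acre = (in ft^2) 8.512e+06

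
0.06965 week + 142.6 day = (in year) 0.392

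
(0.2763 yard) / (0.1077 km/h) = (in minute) 0.1408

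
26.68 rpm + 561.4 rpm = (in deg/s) 3528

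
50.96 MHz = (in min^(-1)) 3.058e+09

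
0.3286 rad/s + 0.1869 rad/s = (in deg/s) 29.54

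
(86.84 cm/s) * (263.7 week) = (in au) 0.0009258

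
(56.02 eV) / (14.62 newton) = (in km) 6.139e-22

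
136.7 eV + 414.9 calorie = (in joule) 1736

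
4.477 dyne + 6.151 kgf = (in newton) 60.32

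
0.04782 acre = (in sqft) 2083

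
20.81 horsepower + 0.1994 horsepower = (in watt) 1.567e+04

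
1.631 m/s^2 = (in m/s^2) 1.631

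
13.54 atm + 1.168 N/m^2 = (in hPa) 1.372e+04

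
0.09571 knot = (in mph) 0.1101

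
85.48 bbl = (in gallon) 3590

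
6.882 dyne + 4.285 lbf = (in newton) 19.06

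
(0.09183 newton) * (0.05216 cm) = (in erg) 479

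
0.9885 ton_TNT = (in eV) 2.581e+28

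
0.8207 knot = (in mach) 0.00124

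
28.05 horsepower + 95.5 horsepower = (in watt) 9.213e+04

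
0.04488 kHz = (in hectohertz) 0.4488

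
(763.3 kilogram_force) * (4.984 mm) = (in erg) 3.731e+08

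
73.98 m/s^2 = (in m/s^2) 73.98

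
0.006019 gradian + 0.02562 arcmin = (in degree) 0.005844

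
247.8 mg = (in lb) 0.0005463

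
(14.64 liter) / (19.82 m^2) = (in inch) 0.02908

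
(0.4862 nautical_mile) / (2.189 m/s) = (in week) 0.0006801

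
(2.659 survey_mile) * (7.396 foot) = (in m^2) 9647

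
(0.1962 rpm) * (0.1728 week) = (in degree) 1.23e+05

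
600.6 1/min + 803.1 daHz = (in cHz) 8.041e+05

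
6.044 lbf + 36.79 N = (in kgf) 6.493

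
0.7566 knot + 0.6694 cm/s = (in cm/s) 39.59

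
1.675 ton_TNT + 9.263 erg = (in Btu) 6.642e+06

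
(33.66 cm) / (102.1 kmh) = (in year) 3.763e-10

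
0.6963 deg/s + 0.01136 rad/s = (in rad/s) 0.02351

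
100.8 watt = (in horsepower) 0.1352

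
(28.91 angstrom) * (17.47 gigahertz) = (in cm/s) 5051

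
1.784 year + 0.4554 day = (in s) 5.63e+07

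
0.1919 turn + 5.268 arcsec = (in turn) 0.1919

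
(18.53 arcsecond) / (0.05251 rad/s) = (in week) 2.829e-09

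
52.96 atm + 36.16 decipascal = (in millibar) 5.366e+04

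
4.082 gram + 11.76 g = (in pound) 0.03493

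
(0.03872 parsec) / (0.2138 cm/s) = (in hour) 1.552e+14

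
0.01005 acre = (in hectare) 0.004067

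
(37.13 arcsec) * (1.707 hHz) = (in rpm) 0.2934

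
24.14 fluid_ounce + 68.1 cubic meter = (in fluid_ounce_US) 2.303e+06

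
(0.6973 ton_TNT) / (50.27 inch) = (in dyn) 2.285e+14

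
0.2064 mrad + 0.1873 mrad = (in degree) 0.02256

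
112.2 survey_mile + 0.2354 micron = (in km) 180.6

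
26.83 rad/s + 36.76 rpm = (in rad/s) 30.68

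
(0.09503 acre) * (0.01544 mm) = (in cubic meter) 0.005938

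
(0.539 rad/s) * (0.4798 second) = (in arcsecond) 5.334e+04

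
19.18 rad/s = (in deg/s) 1099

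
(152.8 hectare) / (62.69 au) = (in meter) 1.629e-07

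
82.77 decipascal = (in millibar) 0.08277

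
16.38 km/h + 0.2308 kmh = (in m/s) 4.614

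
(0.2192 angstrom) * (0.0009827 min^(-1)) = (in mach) 1.054e-18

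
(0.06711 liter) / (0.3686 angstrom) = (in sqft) 1.96e+07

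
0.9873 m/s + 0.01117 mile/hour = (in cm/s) 99.23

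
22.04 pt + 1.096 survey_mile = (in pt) 5e+06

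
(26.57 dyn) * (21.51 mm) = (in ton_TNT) 1.366e-15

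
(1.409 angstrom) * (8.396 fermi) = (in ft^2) 1.273e-23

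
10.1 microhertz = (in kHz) 1.01e-08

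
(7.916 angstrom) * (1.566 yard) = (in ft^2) 1.22e-08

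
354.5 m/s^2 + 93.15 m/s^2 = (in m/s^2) 447.6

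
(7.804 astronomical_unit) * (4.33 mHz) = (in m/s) 5.055e+09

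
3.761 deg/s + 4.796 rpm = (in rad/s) 0.5679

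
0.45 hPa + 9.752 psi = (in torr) 504.7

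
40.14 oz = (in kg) 1.138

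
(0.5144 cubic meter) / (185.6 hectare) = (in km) 2.772e-10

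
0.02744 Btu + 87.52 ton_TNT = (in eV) 2.286e+30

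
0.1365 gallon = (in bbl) 0.00325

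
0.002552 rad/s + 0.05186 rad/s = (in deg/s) 3.118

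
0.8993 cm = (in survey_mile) 5.588e-06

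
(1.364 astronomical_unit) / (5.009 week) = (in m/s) 6.736e+04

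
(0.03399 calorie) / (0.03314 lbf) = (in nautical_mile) 0.0005209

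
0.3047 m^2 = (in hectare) 3.047e-05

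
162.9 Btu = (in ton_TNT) 4.108e-05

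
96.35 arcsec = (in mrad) 0.4671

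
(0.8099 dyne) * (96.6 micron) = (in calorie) 1.87e-10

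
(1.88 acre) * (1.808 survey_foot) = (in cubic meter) 4193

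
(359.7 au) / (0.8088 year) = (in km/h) 7.595e+06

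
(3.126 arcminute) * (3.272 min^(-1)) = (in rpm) 0.0004735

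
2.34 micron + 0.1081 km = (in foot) 354.7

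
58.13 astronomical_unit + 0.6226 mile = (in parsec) 0.0002818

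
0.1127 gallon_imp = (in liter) 0.5123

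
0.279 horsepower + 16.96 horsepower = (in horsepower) 17.24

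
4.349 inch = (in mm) 110.5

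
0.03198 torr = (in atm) 4.208e-05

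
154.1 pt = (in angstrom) 5.436e+08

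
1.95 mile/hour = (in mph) 1.95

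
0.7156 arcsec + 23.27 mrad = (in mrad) 23.27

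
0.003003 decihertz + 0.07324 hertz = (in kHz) 7.354e-05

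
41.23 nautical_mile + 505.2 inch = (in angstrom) 7.637e+14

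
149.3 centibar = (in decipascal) 1.493e+06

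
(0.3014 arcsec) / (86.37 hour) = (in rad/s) 4.7e-12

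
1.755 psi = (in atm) 0.1194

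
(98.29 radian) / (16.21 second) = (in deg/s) 347.4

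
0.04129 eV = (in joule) 6.615e-21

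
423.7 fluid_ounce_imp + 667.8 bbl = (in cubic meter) 106.2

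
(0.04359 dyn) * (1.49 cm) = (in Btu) 6.156e-12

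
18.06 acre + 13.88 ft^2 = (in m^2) 7.309e+04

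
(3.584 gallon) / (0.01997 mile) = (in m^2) 0.0004221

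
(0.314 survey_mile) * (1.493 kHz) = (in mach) 2216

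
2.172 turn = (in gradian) 868.8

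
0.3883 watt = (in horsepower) 0.0005207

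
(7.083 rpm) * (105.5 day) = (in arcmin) 2.324e+10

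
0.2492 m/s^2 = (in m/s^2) 0.2492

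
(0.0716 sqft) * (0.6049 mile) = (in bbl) 40.73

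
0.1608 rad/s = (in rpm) 1.536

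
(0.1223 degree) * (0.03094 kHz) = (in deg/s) 3.784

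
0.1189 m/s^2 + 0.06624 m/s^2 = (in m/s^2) 0.1851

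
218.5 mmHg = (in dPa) 2.913e+05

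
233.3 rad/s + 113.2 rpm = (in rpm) 2341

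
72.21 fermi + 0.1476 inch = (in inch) 0.1476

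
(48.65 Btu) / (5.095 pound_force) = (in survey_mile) 1.407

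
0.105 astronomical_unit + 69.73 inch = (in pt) 4.453e+13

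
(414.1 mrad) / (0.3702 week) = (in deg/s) 0.000106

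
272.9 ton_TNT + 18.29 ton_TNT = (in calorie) 2.912e+11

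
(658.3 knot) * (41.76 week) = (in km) 8.553e+06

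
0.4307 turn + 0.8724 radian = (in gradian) 227.8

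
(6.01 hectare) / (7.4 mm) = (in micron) 8.122e+12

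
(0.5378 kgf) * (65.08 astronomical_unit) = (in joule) 5.135e+13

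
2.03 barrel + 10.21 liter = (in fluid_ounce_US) 1.126e+04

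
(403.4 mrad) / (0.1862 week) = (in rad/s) 3.582e-06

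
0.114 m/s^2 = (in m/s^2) 0.114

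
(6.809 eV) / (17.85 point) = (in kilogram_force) 1.767e-17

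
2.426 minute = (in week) 0.0002407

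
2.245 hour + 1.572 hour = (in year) 0.0004357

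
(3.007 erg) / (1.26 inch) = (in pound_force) 2.112e-06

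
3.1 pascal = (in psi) 0.0004496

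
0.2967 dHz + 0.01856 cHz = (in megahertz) 2.986e-08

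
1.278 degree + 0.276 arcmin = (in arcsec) 4617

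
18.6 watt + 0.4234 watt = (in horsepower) 0.02551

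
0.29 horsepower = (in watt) 216.3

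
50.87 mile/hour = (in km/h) 81.87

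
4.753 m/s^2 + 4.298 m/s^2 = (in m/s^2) 9.051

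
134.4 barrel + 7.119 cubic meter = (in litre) 2.849e+04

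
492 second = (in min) 8.2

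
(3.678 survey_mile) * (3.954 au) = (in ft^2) 3.769e+16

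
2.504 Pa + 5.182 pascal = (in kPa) 0.007686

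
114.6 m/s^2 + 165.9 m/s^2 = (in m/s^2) 280.5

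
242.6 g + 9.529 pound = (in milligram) 4.565e+06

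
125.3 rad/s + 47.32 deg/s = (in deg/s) 7226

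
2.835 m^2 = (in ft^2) 30.52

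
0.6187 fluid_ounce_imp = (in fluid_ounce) 0.5944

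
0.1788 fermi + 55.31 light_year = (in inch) 2.06e+19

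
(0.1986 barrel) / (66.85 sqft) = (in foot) 0.01668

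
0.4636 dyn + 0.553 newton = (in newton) 0.553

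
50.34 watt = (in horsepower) 0.06751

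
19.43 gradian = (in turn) 0.04858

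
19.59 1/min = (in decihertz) 3.265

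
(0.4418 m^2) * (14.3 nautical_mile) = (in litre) 1.17e+07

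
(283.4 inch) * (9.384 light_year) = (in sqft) 6.879e+18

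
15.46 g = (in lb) 0.03408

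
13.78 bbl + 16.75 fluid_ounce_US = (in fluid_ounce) 7.41e+04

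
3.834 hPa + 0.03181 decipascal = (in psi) 0.05561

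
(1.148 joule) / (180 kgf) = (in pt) 1.844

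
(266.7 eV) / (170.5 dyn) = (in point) 7.104e-11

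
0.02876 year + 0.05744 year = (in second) 2.718e+06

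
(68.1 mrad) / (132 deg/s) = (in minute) 0.0004927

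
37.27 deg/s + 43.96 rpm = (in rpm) 50.17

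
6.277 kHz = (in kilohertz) 6.277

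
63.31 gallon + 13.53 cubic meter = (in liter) 1.377e+04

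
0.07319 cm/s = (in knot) 0.001423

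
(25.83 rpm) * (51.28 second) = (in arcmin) 4.768e+05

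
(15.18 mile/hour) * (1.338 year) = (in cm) 2.863e+10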